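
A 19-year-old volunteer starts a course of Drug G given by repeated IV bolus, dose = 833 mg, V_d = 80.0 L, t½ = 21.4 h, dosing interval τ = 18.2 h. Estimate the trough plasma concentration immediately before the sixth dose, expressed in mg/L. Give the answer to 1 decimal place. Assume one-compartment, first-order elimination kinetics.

C₀ per dose = Dose / Vd = 833 / 80.0 = 10.41 mg/L
k = ln2 / t½ = 0.693147 / 21.4 = 0.03239 h⁻¹
Fraction remaining after one interval: r = e^(−kτ) = e^(−0.03239 × 18.2) = 0.5546
Before dose 6, 5 doses have been given (aged 1τ, 2τ, 3τ, 4τ, 5τ).
C_trough = C₀ × (r + r² + … + r^5) = C₀ × r(1−r^5)/(1−r)
        = 10.41 × 0.5546 × (1 − 0.05247) / (1 − 0.5546) = 12.28 mg/L

12.3 mg/L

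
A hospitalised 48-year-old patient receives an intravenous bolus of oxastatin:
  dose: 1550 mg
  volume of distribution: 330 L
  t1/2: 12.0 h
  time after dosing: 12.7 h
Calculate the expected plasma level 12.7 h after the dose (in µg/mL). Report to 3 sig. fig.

2.26 µg/mL

C₀ = Dose / Vd = 1550 / 330 = 4.697 mg/L
k = ln2 / t½ = 0.693147 / 12.0 = 0.05776 h⁻¹
C = C₀ · e^(−k·t) = 4.697 × e^(−0.05776 × 12.7)
  = 4.697 × 0.4802 = 2.255 mg/L
(2.255 mg/L = 2.255 µg/mL)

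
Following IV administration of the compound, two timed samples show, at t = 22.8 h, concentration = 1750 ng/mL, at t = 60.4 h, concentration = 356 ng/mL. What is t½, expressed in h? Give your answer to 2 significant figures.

k = ln(C₁/C₂) / (t₂ − t₁) = ln(1750/356) / (60.4 − 22.8)
  = 1.592 / 37.60 = 0.04234 h⁻¹
t½ = ln2 / k = 0.693147 / 0.04234 = 16.37 h

16 h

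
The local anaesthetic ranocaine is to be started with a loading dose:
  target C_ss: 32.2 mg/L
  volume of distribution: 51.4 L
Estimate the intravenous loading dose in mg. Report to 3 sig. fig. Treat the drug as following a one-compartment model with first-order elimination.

LD = Css × Vd = 32.2 × 51.4 = 1655 mg

1660 mg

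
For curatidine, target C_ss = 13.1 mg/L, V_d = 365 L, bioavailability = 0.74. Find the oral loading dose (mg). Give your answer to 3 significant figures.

6460 mg

LD = Css × Vd / F = 13.1 × 365 / 0.74 = 6461 mg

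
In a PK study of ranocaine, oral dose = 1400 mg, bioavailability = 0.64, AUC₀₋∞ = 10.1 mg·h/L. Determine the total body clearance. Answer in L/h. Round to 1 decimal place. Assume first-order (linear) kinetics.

88.7 L/h

CL = F·Dose / AUC = 0.64 × 1400 / 10.1 = 88.71 L/h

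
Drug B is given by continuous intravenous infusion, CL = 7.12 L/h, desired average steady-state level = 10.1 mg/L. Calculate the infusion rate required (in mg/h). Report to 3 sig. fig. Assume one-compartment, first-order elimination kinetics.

71.9 mg/h

At steady state, infusion rate R₀ = Css × CL = 10.1 × 7.120 = 71.91 mg/h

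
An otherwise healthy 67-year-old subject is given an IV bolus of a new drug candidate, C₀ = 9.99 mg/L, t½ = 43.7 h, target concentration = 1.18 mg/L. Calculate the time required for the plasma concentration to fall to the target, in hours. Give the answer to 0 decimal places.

135 h

k = ln2 / t½ = 0.693147 / 43.7 = 0.01586 h⁻¹
t = ln(C₀ / C) / k = ln(9.990 / 1.18) / 0.01586
  = ln(8.466) / 0.01586 = 2.136 / 0.01586 = 134.7 h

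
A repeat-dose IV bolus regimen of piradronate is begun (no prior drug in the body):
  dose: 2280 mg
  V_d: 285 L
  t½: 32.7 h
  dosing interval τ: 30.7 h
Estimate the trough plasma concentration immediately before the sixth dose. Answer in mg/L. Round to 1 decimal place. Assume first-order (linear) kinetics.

8.4 mg/L

C₀ per dose = Dose / Vd = 2280 / 285 = 8.000 mg/L
k = ln2 / t½ = 0.693147 / 32.7 = 0.02120 h⁻¹
Fraction remaining after one interval: r = e^(−kτ) = e^(−0.02120 × 30.7) = 0.5216
Before dose 6, 5 doses have been given (aged 1τ, 2τ, 3τ, 4τ, 5τ).
C_trough = C₀ × (r + r² + … + r^5) = C₀ × r(1−r^5)/(1−r)
        = 8.000 × 0.5216 × (1 − 0.03861) / (1 − 0.5216) = 8.386 mg/L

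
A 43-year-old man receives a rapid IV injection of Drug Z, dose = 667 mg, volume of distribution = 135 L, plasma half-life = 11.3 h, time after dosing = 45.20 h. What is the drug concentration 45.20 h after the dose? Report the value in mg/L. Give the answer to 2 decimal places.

0.31 mg/L

C₀ = Dose / Vd = 667.0 / 135 = 4.941 mg/L
k = ln2 / t½ = 0.693147 / 11.3 = 0.06134 h⁻¹
t / t½ = 45.20 / 11.3 = 4 half-lives
C = C₀ × (1/2)^4 = 4.941 × 0.06250 = 0.3088 mg/L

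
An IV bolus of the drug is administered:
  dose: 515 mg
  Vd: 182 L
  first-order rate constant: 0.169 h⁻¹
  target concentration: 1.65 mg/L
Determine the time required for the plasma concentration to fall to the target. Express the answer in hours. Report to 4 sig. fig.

C₀ = Dose / Vd = 515.0 / 182 = 2.830 mg/L
t = ln(C₀ / C) / k = ln(2.830 / 1.65) / 0.1690
  = ln(1.715) / 0.1690 = 0.5394 / 0.1690 = 3.192 h

3.192 h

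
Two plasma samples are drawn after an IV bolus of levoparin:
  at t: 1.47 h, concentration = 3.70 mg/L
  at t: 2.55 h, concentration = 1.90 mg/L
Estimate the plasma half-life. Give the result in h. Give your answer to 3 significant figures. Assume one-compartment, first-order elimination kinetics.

1.12 h

k = ln(C₁/C₂) / (t₂ − t₁) = ln(3.70/1.90) / (2.55 − 1.47)
  = 0.6665 / 1.080 = 0.6171 h⁻¹
t½ = ln2 / k = 0.693147 / 0.6171 = 1.123 h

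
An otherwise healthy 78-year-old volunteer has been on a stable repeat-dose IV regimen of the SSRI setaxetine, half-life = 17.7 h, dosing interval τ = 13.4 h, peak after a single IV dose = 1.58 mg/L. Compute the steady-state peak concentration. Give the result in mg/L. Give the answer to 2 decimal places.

3.87 mg/L

k = ln2 / t½ = 0.693147 / 17.7 = 0.03916 h⁻¹
e^(−kτ) = e^(−0.03916 × 13.4) = 0.5917
Accumulation ratio R = 1 / (1 − e^(−kτ)) = 1 / (1 − 0.5917) = 2.449
Steady-state peak = C₀ × R = 1.58 × 2.449 = 3.869 mg/L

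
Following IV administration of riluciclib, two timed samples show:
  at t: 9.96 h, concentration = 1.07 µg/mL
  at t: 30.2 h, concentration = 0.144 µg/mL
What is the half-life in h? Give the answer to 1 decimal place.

k = ln(C₁/C₂) / (t₂ − t₁) = ln(1.07/0.144) / (30.2 − 9.96)
  = 2.006 / 20.24 = 0.09911 h⁻¹
t½ = ln2 / k = 0.693147 / 0.09911 = 6.994 h

7.0 h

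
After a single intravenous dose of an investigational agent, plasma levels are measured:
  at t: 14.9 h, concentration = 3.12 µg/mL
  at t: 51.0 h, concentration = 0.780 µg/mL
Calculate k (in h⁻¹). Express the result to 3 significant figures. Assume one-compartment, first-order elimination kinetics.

0.0384 h⁻¹

k = ln(C₁/C₂) / (t₂ − t₁) = ln(3.12/0.780) / (51.0 − 14.9)
  = 1.386 / 36.10 = 0.03839 h⁻¹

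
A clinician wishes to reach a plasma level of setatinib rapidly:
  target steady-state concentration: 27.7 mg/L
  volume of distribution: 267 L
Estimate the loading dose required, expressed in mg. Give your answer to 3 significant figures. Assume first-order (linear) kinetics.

LD = Css × Vd = 27.7 × 267 = 7396 mg

7400 mg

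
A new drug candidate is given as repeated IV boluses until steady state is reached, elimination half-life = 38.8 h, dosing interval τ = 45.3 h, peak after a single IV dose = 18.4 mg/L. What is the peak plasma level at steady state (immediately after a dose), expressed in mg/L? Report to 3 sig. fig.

k = ln2 / t½ = 0.693147 / 38.8 = 0.01786 h⁻¹
e^(−kτ) = e^(−0.01786 × 45.3) = 0.4453
Accumulation ratio R = 1 / (1 − e^(−kτ)) = 1 / (1 − 0.4453) = 1.803
Steady-state peak = C₀ × R = 18.4 × 1.803 = 33.18 mg/L

33.2 mg/L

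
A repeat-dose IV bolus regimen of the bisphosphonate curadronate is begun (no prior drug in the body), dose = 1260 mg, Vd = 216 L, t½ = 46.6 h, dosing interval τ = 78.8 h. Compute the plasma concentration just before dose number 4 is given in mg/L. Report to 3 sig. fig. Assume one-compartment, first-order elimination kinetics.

C₀ per dose = Dose / Vd = 1260 / 216 = 5.833 mg/L
k = ln2 / t½ = 0.693147 / 46.6 = 0.01487 h⁻¹
Fraction remaining after one interval: r = e^(−kτ) = e^(−0.01487 × 78.8) = 0.3098
Before dose 4, 3 doses have been given (aged 1τ, 2τ, 3τ).
C_trough = C₀ × (r + r² + … + r^3) = C₀ × r(1−r^3)/(1−r)
        = 5.833 × 0.3098 × (1 − 0.02973) / (1 − 0.3098) = 2.540 mg/L

2.54 mg/L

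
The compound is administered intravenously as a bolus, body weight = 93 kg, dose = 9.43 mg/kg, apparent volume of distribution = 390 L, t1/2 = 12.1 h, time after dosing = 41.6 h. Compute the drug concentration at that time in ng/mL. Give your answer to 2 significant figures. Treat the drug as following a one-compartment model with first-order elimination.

Total dose = 9.43 × 93 = 877.0 mg
C₀ = Dose / Vd = 877.0 / 390 = 2.249 mg/L
k = ln2 / t½ = 0.693147 / 12.1 = 0.05728 h⁻¹
C = C₀ · e^(−k·t) = 2.249 × e^(−0.05728 × 41.6)
  = 2.249 × 0.09229 = 0.2076 mg/L
Convert: 0.2076 mg/L × 1000 = 207.6 ng/mL

210 ng/mL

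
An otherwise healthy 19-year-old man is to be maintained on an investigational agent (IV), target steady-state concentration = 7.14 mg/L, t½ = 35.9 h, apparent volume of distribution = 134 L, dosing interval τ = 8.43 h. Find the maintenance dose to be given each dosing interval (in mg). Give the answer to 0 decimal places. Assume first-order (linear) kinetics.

k = ln2 / t½ = 0.693147 / 35.9 = 0.01931 h⁻¹
CL = k × Vd = 0.01931 × 134 = 2.588 L/h
At steady state, Dose/τ = Css × CL.
Dose = Css × CL × τ = 7.14 × 2.588 × 8.43 = 155.8 mg

156 mg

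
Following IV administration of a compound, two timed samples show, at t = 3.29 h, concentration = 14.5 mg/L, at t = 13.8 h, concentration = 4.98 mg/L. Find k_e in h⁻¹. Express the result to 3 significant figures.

k = ln(C₁/C₂) / (t₂ − t₁) = ln(14.5/4.98) / (13.8 − 3.29)
  = 1.069 / 10.51 = 0.1017 h⁻¹

0.102 h⁻¹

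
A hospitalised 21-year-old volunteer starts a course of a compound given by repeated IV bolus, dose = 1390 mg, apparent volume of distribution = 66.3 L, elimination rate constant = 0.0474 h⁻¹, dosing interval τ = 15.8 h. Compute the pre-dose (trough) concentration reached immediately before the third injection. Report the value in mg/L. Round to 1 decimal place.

C₀ per dose = Dose / Vd = 1390 / 66.3 = 20.97 mg/L
Fraction remaining after one interval: r = e^(−kτ) = e^(−0.04740 × 15.8) = 0.4729
Before dose 3, 2 doses have been given (aged 1τ, 2τ).
C_trough = C₀ × (r + r²) = 20.97 × (0.4729 + 0.2236) = 14.61 mg/L

14.6 mg/L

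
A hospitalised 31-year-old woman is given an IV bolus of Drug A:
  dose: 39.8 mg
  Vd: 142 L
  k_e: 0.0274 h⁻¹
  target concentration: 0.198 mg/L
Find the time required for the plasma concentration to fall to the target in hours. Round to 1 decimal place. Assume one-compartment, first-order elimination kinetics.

12.7 h

C₀ = Dose / Vd = 39.80 / 142 = 0.2803 mg/L
t = ln(C₀ / C) / k = ln(0.2803 / 0.198) / 0.02740
  = ln(1.416) / 0.02740 = 0.3478 / 0.02740 = 12.69 h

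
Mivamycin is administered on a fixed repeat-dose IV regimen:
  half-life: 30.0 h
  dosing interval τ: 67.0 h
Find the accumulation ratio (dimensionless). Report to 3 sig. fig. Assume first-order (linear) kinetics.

k = ln2 / t½ = 0.693147 / 30.0 = 0.02310 h⁻¹
e^(−kτ) = e^(−0.02310 × 67.0) = 0.2127
Accumulation ratio R = 1 / (1 − e^(−kτ)) = 1 / (1 − 0.2127) = 1.270

1.27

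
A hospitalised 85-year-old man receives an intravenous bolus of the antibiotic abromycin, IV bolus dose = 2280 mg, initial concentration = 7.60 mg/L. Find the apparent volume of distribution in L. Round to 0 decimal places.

Vd = Dose / C₀ = 2280 / 7.60 = 300.0 L

300 L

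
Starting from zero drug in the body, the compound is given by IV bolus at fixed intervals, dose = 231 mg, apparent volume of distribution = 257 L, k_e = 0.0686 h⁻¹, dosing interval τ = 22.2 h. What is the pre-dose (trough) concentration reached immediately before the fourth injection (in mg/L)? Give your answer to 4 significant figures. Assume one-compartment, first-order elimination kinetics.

C₀ per dose = Dose / Vd = 231 / 257 = 0.8988 mg/L
Fraction remaining after one interval: r = e^(−kτ) = e^(−0.06860 × 22.2) = 0.2181
Before dose 4, 3 doses have been given (aged 1τ, 2τ, 3τ).
C_trough = C₀ × (r + r² + … + r^3) = C₀ × r(1−r^3)/(1−r)
        = 0.8988 × 0.2181 × (1 − 0.01037) / (1 − 0.2181) = 0.2481 mg/L

0.2481 mg/L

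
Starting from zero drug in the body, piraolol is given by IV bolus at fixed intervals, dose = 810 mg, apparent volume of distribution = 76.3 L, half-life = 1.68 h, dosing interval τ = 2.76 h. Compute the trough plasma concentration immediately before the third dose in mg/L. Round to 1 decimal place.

4.5 mg/L

C₀ per dose = Dose / Vd = 810 / 76.3 = 10.62 mg/L
k = ln2 / t½ = 0.693147 / 1.68 = 0.4126 h⁻¹
Fraction remaining after one interval: r = e^(−kτ) = e^(−0.4126 × 2.76) = 0.3202
Before dose 3, 2 doses have been given (aged 1τ, 2τ).
C_trough = C₀ × (r + r²) = 10.62 × (0.3202 + 0.1025) = 4.489 mg/L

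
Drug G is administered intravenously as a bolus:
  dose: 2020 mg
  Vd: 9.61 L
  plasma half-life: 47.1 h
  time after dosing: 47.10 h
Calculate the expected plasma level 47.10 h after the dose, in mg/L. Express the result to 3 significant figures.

105 mg/L

C₀ = Dose / Vd = 2020 / 9.61 = 210.2 mg/L
k = ln2 / t½ = 0.693147 / 47.1 = 0.01472 h⁻¹
t / t½ = 47.10 / 47.1 = 1 half-lives
C = C₀ × (1/2)^1 = 210.2 × 0.5000 = 105.1 mg/L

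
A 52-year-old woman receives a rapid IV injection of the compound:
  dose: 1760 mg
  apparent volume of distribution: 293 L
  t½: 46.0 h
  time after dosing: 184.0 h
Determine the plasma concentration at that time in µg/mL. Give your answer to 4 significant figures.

0.3754 µg/mL

C₀ = Dose / Vd = 1760 / 293 = 6.007 mg/L
k = ln2 / t½ = 0.693147 / 46.0 = 0.01507 h⁻¹
t / t½ = 184.0 / 46.0 = 4 half-lives
C = C₀ × (1/2)^4 = 6.007 × 0.06250 = 0.3754 mg/L
(0.3754 mg/L = 0.3754 µg/mL)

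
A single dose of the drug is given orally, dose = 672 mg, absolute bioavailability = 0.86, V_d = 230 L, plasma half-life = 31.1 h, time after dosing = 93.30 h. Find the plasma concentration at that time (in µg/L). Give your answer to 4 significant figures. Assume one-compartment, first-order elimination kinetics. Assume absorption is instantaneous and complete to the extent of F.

314.1 µg/L

Amount reaching circulation = F × Dose = 0.86 × 672.0 = 577.9 mg
C₀ = F·Dose / Vd = 577.9 / 230 = 2.513 mg/L
k = ln2 / t½ = 0.693147 / 31.1 = 0.02229 h⁻¹
t / t½ = 93.30 / 31.1 = 3 half-lives
C = C₀ × (1/2)^3 = 2.513 × 0.1250 = 0.3141 mg/L
Convert: 0.3141 mg/L × 1000 = 314.1 µg/L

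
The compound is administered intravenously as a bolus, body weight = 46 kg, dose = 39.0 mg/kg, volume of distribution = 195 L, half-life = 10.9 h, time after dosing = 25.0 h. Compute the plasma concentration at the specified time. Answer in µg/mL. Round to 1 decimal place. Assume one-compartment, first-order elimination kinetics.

1.9 µg/mL

Total dose = 39.0 × 46 = 1794 mg
C₀ = Dose / Vd = 1794 / 195 = 9.200 mg/L
k = ln2 / t½ = 0.693147 / 10.9 = 0.06359 h⁻¹
C = C₀ · e^(−k·t) = 9.200 × e^(−0.06359 × 25.0)
  = 9.200 × 0.2040 = 1.877 mg/L
(1.877 mg/L = 1.877 µg/mL)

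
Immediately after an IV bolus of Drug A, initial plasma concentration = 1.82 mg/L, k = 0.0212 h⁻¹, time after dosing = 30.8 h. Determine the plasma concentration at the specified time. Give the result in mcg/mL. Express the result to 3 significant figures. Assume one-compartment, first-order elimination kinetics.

C = C₀ · e^(−k·t) = 1.820 × e^(−0.02120 × 30.8)
  = 1.820 × 0.5205 = 0.9473 mg/L
(0.9473 mg/L = 0.9473 mcg/mL)

0.947 mcg/mL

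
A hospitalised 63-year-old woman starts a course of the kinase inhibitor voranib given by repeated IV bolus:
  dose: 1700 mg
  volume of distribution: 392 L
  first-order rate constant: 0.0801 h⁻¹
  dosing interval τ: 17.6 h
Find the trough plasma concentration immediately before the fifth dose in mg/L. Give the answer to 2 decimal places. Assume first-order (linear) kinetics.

C₀ per dose = Dose / Vd = 1700 / 392 = 4.337 mg/L
Fraction remaining after one interval: r = e^(−kτ) = e^(−0.08010 × 17.6) = 0.2442
Before dose 5, 4 doses have been given (aged 1τ, 2τ, 3τ, 4τ).
C_trough = C₀ × (r + r² + … + r^4) = C₀ × r(1−r^4)/(1−r)
        = 4.337 × 0.2442 × (1 − 0.003556) / (1 − 0.2442) = 1.396 mg/L

1.40 mg/L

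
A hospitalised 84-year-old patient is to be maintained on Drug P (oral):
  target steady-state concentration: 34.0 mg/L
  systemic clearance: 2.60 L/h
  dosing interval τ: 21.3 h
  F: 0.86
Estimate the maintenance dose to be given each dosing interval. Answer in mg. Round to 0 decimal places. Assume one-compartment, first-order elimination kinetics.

2189 mg

At steady state, F × (Dose/τ) = Css × CL.
Dose = Css × CL × τ / F = 34.0 × 2.600 × 21.3 / 0.86 = 2189 mg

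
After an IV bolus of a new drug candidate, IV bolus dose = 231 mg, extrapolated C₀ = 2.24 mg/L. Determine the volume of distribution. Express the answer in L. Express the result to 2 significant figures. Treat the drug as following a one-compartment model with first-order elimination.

Vd = Dose / C₀ = 231.0 / 2.24 = 103.1 L

100 L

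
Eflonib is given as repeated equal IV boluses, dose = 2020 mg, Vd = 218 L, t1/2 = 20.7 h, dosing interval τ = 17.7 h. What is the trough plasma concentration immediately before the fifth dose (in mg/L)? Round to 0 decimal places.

C₀ per dose = Dose / Vd = 2020 / 218 = 9.266 mg/L
k = ln2 / t½ = 0.693147 / 20.7 = 0.03349 h⁻¹
Fraction remaining after one interval: r = e^(−kτ) = e^(−0.03349 × 17.7) = 0.5528
Before dose 5, 4 doses have been given (aged 1τ, 2τ, 3τ, 4τ).
C_trough = C₀ × (r + r² + … + r^4) = C₀ × r(1−r^4)/(1−r)
        = 9.266 × 0.5528 × (1 − 0.09338) / (1 − 0.5528) = 10.38 mg/L

10 mg/L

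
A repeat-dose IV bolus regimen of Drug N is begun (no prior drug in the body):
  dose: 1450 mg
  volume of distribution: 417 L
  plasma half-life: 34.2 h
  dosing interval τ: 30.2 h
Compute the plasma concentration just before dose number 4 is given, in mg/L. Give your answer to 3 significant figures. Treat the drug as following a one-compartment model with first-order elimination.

C₀ per dose = Dose / Vd = 1450 / 417 = 3.477 mg/L
k = ln2 / t½ = 0.693147 / 34.2 = 0.02027 h⁻¹
Fraction remaining after one interval: r = e^(−kτ) = e^(−0.02027 × 30.2) = 0.5422
Before dose 4, 3 doses have been given (aged 1τ, 2τ, 3τ).
C_trough = C₀ × (r + r² + … + r^3) = C₀ × r(1−r^3)/(1−r)
        = 3.477 × 0.5422 × (1 − 0.1594) / (1 − 0.5422) = 3.462 mg/L

3.46 mg/L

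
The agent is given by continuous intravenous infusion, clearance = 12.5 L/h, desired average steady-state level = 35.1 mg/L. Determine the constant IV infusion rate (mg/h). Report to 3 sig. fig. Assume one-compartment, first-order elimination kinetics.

At steady state, infusion rate R₀ = Css × CL = 35.1 × 12.50 = 438.8 mg/h

439 mg/h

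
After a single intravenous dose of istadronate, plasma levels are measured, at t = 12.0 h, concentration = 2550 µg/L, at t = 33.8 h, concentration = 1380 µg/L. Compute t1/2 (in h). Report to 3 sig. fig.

k = ln(C₁/C₂) / (t₂ − t₁) = ln(2550/1380) / (33.8 − 12.0)
  = 0.6140 / 21.80 = 0.02817 h⁻¹
t½ = ln2 / k = 0.693147 / 0.02817 = 24.61 h

24.6 h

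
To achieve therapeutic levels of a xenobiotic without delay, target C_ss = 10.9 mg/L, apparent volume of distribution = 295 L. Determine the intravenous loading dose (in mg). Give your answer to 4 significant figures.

LD = Css × Vd = 10.9 × 295 = 3216 mg

3216 mg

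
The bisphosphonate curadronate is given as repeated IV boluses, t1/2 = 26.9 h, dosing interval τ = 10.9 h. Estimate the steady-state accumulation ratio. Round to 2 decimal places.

k = ln2 / t½ = 0.693147 / 26.9 = 0.02577 h⁻¹
e^(−kτ) = e^(−0.02577 × 10.9) = 0.7551
Accumulation ratio R = 1 / (1 − e^(−kτ)) = 1 / (1 − 0.7551) = 4.083

4.08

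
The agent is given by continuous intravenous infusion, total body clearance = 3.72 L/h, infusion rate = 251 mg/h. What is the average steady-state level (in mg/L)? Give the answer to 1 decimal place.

67.5 mg/L

At steady state Css = R₀ / CL = 251 / 3.720 = 67.47 mg/L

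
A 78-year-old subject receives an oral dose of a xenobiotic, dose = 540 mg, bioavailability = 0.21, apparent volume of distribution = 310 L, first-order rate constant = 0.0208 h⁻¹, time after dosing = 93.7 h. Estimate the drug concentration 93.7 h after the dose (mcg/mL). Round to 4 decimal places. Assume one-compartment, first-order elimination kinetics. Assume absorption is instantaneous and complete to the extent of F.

Amount reaching circulation = F × Dose = 0.21 × 540.0 = 113.4 mg
C₀ = F·Dose / Vd = 113.4 / 310 = 0.3658 mg/L
C = C₀ · e^(−k·t) = 0.3658 × e^(−0.02080 × 93.7)
  = 0.3658 × 0.1424 = 0.05209 mg/L
(0.05209 mg/L = 0.05209 mcg/mL)

0.0521 mcg/mL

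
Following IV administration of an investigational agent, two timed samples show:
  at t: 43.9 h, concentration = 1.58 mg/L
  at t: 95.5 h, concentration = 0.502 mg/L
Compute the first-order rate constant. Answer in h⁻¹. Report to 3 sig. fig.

0.0222 h⁻¹

k = ln(C₁/C₂) / (t₂ − t₁) = ln(1.58/0.502) / (95.5 − 43.9)
  = 1.147 / 51.60 = 0.02223 h⁻¹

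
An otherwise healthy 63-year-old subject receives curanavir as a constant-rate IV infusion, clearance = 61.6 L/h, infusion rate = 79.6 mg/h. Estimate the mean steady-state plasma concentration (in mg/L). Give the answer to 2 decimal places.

At steady state Css = R₀ / CL = 79.6 / 61.60 = 1.292 mg/L

1.29 mg/L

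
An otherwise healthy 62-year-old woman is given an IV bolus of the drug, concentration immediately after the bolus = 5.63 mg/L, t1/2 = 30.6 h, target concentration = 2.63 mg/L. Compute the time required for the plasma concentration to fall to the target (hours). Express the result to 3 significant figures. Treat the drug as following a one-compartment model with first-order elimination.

33.6 h

k = ln2 / t½ = 0.693147 / 30.6 = 0.02265 h⁻¹
t = ln(C₀ / C) / k = ln(5.630 / 2.63) / 0.02265
  = ln(2.141) / 0.02265 = 0.7613 / 0.02265 = 33.61 h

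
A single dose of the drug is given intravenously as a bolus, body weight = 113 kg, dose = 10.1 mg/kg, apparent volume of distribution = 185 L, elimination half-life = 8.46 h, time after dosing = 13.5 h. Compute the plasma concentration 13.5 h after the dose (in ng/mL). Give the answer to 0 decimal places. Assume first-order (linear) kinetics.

2041 ng/mL

Total dose = 10.1 × 113 = 1141 mg
C₀ = Dose / Vd = 1141 / 185 = 6.168 mg/L
k = ln2 / t½ = 0.693147 / 8.46 = 0.08193 h⁻¹
C = C₀ · e^(−k·t) = 6.168 × e^(−0.08193 × 13.5)
  = 6.168 × 0.3309 = 2.041 mg/L
Convert: 2.041 mg/L × 1000 = 2041 ng/mL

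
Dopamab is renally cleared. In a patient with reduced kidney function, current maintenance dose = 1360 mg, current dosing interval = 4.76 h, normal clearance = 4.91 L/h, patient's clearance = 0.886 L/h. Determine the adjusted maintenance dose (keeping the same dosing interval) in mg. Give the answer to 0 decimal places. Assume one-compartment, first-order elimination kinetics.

245 mg

To keep the same average steady-state level, dosing rate must scale with clearance.
CL ratio = 0.886 / 4.91 = 0.1804
New dose (same interval) = 1360 × 0.1804 = 245.3 mg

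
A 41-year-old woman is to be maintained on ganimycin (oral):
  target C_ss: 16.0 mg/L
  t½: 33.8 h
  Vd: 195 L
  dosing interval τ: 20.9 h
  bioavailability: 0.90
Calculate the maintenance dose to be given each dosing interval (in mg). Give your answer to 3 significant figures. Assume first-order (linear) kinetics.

k = ln2 / t½ = 0.693147 / 33.8 = 0.02051 h⁻¹
CL = k × Vd = 0.02051 × 195 = 3.999 L/h
At steady state, F × (Dose/τ) = Css × CL.
Dose = Css × CL × τ / F = 16.0 × 3.999 × 20.9 / 0.90 = 1486 mg

1490 mg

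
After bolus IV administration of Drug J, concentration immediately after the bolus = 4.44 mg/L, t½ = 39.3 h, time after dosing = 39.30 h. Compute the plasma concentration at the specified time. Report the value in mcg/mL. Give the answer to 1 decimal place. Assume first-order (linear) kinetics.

k = ln2 / t½ = 0.693147 / 39.3 = 0.01764 h⁻¹
t / t½ = 39.30 / 39.3 = 1 half-lives
C = C₀ × (1/2)^1 = 4.440 × 0.5000 = 2.220 mg/L
(2.220 mg/L = 2.220 mcg/mL)

2.2 mcg/mL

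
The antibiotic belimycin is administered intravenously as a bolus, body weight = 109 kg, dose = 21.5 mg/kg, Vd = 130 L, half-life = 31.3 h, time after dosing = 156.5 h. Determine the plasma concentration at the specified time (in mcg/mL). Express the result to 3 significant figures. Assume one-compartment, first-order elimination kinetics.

Total dose = 21.5 × 109 = 2344 mg
C₀ = Dose / Vd = 2344 / 130 = 18.03 mg/L
k = ln2 / t½ = 0.693147 / 31.3 = 0.02215 h⁻¹
t / t½ = 156.5 / 31.3 = 5 half-lives
C = C₀ × (1/2)^5 = 18.03 × 0.03125 = 0.5634 mg/L
(0.5634 mg/L = 0.5634 mcg/mL)

0.563 mcg/mL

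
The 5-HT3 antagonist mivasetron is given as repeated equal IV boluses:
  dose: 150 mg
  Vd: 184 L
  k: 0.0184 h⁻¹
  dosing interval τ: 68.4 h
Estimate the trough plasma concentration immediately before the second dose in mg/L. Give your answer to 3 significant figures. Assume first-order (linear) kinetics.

C₀ per dose = Dose / Vd = 150 / 184 = 0.8152 mg/L
Fraction remaining after one interval: r = e^(−kτ) = e^(−0.01840 × 68.4) = 0.2841
Before dose 2, 1 dose has been given (aged 1τ).
C_trough = C₀ × r = 0.8152 × 0.2841 = 0.2316 mg/L

0.232 mg/L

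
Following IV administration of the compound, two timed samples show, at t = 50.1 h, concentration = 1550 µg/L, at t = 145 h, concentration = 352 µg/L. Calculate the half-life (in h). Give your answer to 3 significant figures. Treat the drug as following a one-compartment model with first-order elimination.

44.4 h

k = ln(C₁/C₂) / (t₂ − t₁) = ln(1550/352) / (145 − 50.1)
  = 1.482 / 94.90 = 0.01562 h⁻¹
t½ = ln2 / k = 0.693147 / 0.01562 = 44.38 h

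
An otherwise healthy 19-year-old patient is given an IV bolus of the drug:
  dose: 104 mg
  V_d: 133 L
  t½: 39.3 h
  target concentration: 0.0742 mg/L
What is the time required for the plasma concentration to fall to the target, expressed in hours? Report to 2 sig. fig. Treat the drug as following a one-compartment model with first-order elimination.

130 h

C₀ = Dose / Vd = 104.0 / 133 = 0.7820 mg/L
k = ln2 / t½ = 0.693147 / 39.3 = 0.01764 h⁻¹
t = ln(C₀ / C) / k = ln(0.7820 / 0.0742) / 0.01764
  = ln(10.54) / 0.01764 = 2.355 / 0.01764 = 133.5 h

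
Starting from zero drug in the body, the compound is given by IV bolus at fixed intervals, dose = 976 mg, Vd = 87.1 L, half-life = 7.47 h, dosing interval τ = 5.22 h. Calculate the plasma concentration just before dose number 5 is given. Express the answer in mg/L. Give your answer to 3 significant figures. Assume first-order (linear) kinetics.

15.4 mg/L

C₀ per dose = Dose / Vd = 976 / 87.1 = 11.21 mg/L
k = ln2 / t½ = 0.693147 / 7.47 = 0.09279 h⁻¹
Fraction remaining after one interval: r = e^(−kτ) = e^(−0.09279 × 5.22) = 0.6161
Before dose 5, 4 doses have been given (aged 1τ, 2τ, 3τ, 4τ).
C_trough = C₀ × (r + r² + … + r^4) = C₀ × r(1−r^4)/(1−r)
        = 11.21 × 0.6161 × (1 − 0.1441) / (1 − 0.6161) = 15.40 mg/L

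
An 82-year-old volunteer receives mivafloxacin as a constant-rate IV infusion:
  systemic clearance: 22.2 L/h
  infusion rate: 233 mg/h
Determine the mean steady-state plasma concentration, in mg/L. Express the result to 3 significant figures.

At steady state Css = R₀ / CL = 233 / 22.20 = 10.50 mg/L

10.5 mg/L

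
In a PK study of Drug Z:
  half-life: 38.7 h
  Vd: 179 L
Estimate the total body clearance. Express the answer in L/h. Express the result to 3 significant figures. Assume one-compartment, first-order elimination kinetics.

3.21 L/h

k = ln2 / t½ = 0.693147 / 38.7 = 0.01791 h⁻¹
CL = k × Vd = 0.01791 × 179 = 3.206 L/h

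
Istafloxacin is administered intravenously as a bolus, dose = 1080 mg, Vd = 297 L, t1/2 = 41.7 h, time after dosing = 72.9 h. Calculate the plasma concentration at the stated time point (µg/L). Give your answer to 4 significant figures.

1082 µg/L

C₀ = Dose / Vd = 1080 / 297 = 3.636 mg/L
k = ln2 / t½ = 0.693147 / 41.7 = 0.01662 h⁻¹
C = C₀ · e^(−k·t) = 3.636 × e^(−0.01662 × 72.9)
  = 3.636 × 0.2977 = 1.082 mg/L
Convert: 1.082 mg/L × 1000 = 1082 µg/L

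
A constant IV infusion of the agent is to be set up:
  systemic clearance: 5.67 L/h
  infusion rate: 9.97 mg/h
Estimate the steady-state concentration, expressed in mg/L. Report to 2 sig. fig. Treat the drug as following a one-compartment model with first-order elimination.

1.8 mg/L

At steady state Css = R₀ / CL = 9.97 / 5.670 = 1.758 mg/L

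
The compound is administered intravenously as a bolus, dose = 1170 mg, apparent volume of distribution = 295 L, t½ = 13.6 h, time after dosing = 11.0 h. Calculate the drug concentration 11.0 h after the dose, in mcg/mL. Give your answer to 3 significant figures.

C₀ = Dose / Vd = 1170 / 295 = 3.966 mg/L
k = ln2 / t½ = 0.693147 / 13.6 = 0.05097 h⁻¹
C = C₀ · e^(−k·t) = 3.966 × e^(−0.05097 × 11.0)
  = 3.966 × 0.5708 = 2.264 mg/L
(2.264 mg/L = 2.264 mcg/mL)

2.26 mcg/mL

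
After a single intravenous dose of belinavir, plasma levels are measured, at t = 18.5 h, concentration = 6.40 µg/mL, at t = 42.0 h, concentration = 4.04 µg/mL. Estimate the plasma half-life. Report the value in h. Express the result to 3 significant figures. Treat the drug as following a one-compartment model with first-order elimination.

k = ln(C₁/C₂) / (t₂ − t₁) = ln(6.40/4.04) / (42.0 − 18.5)
  = 0.4601 / 23.50 = 0.01958 h⁻¹
t½ = ln2 / k = 0.693147 / 0.01958 = 35.40 h

35.4 h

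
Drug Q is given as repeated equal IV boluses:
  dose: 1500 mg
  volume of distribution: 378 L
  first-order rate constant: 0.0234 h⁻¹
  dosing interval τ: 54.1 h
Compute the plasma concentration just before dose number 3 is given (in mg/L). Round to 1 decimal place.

C₀ per dose = Dose / Vd = 1500 / 378 = 3.968 mg/L
Fraction remaining after one interval: r = e^(−kτ) = e^(−0.02340 × 54.1) = 0.2820
Before dose 3, 2 doses have been given (aged 1τ, 2τ).
C_trough = C₀ × (r + r²) = 3.968 × (0.2820 + 0.07952) = 1.435 mg/L

1.4 mg/L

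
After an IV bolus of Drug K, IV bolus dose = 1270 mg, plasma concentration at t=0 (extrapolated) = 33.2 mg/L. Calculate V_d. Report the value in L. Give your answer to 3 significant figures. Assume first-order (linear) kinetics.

38.3 L

Vd = Dose / C₀ = 1270 / 33.2 = 38.25 L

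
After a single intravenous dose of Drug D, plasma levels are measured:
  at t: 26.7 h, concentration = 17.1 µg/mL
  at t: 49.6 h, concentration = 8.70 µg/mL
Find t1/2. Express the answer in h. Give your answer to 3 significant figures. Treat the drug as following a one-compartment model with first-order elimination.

k = ln(C₁/C₂) / (t₂ − t₁) = ln(17.1/8.70) / (49.6 − 26.7)
  = 0.6758 / 22.90 = 0.02951 h⁻¹
t½ = ln2 / k = 0.693147 / 0.02951 = 23.49 h

23.5 h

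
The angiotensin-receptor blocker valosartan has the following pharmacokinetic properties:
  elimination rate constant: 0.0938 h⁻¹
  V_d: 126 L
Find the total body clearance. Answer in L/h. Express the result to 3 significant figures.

11.8 L/h

CL = k × Vd = 0.0938 × 126 = 11.82 L/h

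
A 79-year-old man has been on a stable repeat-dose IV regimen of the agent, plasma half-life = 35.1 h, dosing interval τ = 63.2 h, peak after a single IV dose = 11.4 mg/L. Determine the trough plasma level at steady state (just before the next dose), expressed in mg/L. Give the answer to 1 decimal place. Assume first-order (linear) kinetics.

k = ln2 / t½ = 0.693147 / 35.1 = 0.01975 h⁻¹
e^(−kτ) = e^(−0.01975 × 63.2) = 0.2870
Accumulation ratio R = 1 / (1 − e^(−kτ)) = 1 / (1 − 0.2870) = 1.403
Steady-state trough = C₀ × R × e^(−kτ) = 11.4 × 1.403 × 0.2870 = 4.590 mg/L

4.6 mg/L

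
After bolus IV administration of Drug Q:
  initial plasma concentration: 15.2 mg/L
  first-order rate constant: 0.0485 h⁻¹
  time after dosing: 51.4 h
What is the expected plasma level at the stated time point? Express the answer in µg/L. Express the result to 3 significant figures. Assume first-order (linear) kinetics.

C = C₀ · e^(−k·t) = 15.20 × e^(−0.04850 × 51.4)
  = 15.20 × 0.08267 = 1.257 mg/L
Convert: 1.257 mg/L × 1000 = 1257 µg/L

1260 µg/L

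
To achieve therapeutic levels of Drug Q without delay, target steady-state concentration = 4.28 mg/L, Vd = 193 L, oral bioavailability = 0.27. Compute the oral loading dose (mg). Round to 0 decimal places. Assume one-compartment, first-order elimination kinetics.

3059 mg

LD = Css × Vd / F = 4.28 × 193 / 0.27 = 3059 mg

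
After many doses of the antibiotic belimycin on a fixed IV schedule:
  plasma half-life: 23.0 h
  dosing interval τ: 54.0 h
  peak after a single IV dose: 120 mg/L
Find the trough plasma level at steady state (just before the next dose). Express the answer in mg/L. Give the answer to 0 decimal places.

29 mg/L

k = ln2 / t½ = 0.693147 / 23.0 = 0.03014 h⁻¹
e^(−kτ) = e^(−0.03014 × 54.0) = 0.1964
Accumulation ratio R = 1 / (1 − e^(−kτ)) = 1 / (1 − 0.1964) = 1.244
Steady-state trough = C₀ × R × e^(−kτ) = 120 × 1.244 × 0.1964 = 29.32 mg/L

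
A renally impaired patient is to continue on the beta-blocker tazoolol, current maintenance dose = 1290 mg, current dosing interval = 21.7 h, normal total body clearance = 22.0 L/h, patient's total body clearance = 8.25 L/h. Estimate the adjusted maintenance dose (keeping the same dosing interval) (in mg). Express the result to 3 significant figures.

To keep the same average steady-state level, dosing rate must scale with clearance.
CL ratio = 8.25 / 22.0 = 0.3750
New dose (same interval) = 1290 × 0.3750 = 483.8 mg

484 mg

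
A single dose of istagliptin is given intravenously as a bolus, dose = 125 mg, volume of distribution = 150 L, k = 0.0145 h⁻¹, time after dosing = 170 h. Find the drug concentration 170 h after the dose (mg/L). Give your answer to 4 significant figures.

C₀ = Dose / Vd = 125.0 / 150 = 0.8333 mg/L
C = C₀ · e^(−k·t) = 0.8333 × e^(−0.01450 × 170)
  = 0.8333 × 0.08501 = 0.07084 mg/L

0.07084 mg/L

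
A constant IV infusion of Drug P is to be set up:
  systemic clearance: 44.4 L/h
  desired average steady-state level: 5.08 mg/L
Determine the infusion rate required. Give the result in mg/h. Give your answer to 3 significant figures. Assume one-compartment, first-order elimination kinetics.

At steady state, infusion rate R₀ = Css × CL = 5.08 × 44.40 = 225.6 mg/h

226 mg/h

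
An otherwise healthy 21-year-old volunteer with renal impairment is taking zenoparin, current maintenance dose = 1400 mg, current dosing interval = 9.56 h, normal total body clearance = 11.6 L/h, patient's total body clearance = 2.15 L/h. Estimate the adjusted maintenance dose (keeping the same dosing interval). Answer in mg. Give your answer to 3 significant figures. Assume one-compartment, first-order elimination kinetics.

To keep the same average steady-state level, dosing rate must scale with clearance.
CL ratio = 2.15 / 11.6 = 0.1853
New dose (same interval) = 1400 × 0.1853 = 259.4 mg

259 mg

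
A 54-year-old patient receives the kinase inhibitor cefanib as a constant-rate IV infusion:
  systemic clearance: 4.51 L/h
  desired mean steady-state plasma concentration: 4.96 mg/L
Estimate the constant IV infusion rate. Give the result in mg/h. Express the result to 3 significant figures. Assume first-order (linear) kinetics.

At steady state, infusion rate R₀ = Css × CL = 4.96 × 4.510 = 22.37 mg/h

22.4 mg/h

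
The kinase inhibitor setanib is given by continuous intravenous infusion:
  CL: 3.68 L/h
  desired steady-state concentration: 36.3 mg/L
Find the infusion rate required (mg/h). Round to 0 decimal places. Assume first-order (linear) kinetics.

At steady state, infusion rate R₀ = Css × CL = 36.3 × 3.680 = 133.6 mg/h

134 mg/h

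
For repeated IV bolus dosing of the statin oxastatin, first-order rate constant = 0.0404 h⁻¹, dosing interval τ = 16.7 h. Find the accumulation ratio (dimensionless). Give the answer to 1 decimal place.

e^(−kτ) = e^(−0.04040 × 16.7) = 0.5093
Accumulation ratio R = 1 / (1 − e^(−kτ)) = 1 / (1 − 0.5093) = 2.038

2.0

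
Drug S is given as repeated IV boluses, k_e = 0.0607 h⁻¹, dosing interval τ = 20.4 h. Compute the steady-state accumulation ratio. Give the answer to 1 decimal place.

e^(−kτ) = e^(−0.06070 × 20.4) = 0.2899
Accumulation ratio R = 1 / (1 − e^(−kτ)) = 1 / (1 − 0.2899) = 1.408

1.4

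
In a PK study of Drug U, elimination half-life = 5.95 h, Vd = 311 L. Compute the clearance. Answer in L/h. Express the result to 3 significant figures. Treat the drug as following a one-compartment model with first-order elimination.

36.2 L/h

k = ln2 / t½ = 0.693147 / 5.95 = 0.1165 h⁻¹
CL = k × Vd = 0.1165 × 311 = 36.23 L/h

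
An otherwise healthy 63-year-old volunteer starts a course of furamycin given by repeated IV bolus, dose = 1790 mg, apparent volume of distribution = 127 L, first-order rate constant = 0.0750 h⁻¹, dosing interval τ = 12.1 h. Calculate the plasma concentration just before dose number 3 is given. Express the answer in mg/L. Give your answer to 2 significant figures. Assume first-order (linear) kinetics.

8.0 mg/L

C₀ per dose = Dose / Vd = 1790 / 127 = 14.09 mg/L
Fraction remaining after one interval: r = e^(−kτ) = e^(−0.07500 × 12.1) = 0.4035
Before dose 3, 2 doses have been given (aged 1τ, 2τ).
C_trough = C₀ × (r + r²) = 14.09 × (0.4035 + 0.1628) = 7.979 mg/L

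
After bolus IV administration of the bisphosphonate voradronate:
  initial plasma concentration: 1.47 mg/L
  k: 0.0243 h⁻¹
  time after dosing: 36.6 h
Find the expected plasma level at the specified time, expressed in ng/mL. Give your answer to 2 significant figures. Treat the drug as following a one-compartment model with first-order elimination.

C = C₀ · e^(−k·t) = 1.470 × e^(−0.02430 × 36.6)
  = 1.470 × 0.4109 = 0.6040 mg/L
Convert: 0.6040 mg/L × 1000 = 604.0 ng/mL

600 ng/mL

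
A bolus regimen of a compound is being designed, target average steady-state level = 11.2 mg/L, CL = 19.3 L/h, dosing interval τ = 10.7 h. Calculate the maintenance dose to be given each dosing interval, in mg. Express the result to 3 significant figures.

2310 mg

At steady state, Dose/τ = Css × CL.
Dose = Css × CL × τ = 11.2 × 19.30 × 10.7 = 2313 mg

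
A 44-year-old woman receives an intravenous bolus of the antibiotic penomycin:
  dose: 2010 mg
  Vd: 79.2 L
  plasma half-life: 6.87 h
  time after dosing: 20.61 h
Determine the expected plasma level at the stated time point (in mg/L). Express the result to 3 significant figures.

C₀ = Dose / Vd = 2010 / 79.2 = 25.38 mg/L
k = ln2 / t½ = 0.693147 / 6.87 = 0.1009 h⁻¹
t / t½ = 20.61 / 6.87 = 3 half-lives
C = C₀ × (1/2)^3 = 25.38 × 0.1250 = 3.173 mg/L

3.17 mg/L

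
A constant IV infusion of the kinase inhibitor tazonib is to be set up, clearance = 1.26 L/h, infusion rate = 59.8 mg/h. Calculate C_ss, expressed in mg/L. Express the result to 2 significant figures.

47 mg/L

At steady state Css = R₀ / CL = 59.8 / 1.260 = 47.46 mg/L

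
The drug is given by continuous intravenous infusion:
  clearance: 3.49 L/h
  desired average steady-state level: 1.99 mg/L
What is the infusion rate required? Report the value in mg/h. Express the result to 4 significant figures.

At steady state, infusion rate R₀ = Css × CL = 1.99 × 3.490 = 6.945 mg/h

6.945 mg/h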